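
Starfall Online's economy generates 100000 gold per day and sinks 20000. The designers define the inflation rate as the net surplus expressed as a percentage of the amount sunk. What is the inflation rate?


Net gold = 100000 - 20000 = 80000
Inflation rate = net / sunk * 100 = 80000 / 20000 * 100
= 4.0 * 100
= 400.00%

400.00%


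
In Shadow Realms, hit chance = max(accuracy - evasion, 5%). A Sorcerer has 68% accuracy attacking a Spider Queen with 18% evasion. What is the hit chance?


accuracy - evasion = 68 - 18 = 50
Apply floor: max(50, 5) = 50
Hit chance = 50%

50%


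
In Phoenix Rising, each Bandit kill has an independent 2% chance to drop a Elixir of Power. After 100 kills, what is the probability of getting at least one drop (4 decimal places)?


P(at least one) = 1 - P(none) = 1 - (1-p)^n
p = 2/100 = 0.02
1 - p = 0.98
(1 - p)^100 = 0.98^100 = 0.132620
P(at least one) = 1 - 0.132620 = 0.8674

0.8674


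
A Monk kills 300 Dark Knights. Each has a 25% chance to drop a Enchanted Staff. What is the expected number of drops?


Expected drops = kills * (drop_rate / 100)
= 300 * (25 / 100)
= 300 * 0.25
= 75.0

75.0 drops


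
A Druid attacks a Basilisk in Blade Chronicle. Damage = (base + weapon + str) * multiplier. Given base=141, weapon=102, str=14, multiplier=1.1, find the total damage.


Sum base + weapon + str = 141 + 102 + 14 = 257
Multiply by 1.1:
257 * 1.1 = 282.7

282.7 damage


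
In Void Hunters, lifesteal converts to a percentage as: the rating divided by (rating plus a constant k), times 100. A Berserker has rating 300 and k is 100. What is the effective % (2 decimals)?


effective% = rating / (rating + k) * 100
= 300 / (300 + 100) * 100
= 300 / 400 * 100
= 0.75 * 100
= 75.00%

75.00%


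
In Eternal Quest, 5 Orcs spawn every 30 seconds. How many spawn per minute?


Spawns per minute = count * (60 / interval)
= 5 * (60 / 30)
= 5 * 2.0
= 10.0

10.0 per minute


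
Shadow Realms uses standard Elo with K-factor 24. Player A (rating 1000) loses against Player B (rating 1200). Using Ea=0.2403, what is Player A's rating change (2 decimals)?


Elo update: delta = K * (S - Ea), where S = 0 (loses)
S - Ea = 0 - 0.2403 = -0.2403
Rating change = 24 * -0.2403
= -5.77

-5.77 rating points


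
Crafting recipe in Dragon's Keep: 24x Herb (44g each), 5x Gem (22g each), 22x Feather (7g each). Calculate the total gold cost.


Cost breakdown:
  Herb: 24 * 44 = 1056
  Gem: 5 * 22 = 110
  Feather: 22 * 7 = 154
Total = 1056 + 110 + 154 = 1320

1320 gold


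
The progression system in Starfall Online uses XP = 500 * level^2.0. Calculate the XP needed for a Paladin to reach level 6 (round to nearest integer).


XP = 500 * level^2.0
Substitute level = 6:
XP = 500 * 6^2.0
= 500 * 36.0
= 18000

18000 XP


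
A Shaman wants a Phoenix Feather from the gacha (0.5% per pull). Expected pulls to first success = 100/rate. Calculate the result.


Expected pulls for a geometric distribution = 1/p = 100 / rate%
= 100 / 0.5
= 200.0

200.0 pulls


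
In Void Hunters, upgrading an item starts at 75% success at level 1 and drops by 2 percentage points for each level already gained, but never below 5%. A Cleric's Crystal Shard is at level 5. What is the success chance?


raw_rate = 75 - 2 * (5 - 1)
= 75 - 2 * 4
= 75 - 8
= 67
Apply floor: max(67, 5) = 67%

67%


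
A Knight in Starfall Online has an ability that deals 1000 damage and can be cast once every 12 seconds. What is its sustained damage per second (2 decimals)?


DPS = damage / cooldown
= 1000 / 12
= 83.33

83.33 DPS


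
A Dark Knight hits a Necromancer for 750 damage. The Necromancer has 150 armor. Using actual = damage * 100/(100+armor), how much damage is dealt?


actual = 750 * 100 / (100 + 150)
= 750 * 100 / 250
= 75000 / 250
= 300.00

300.00 damage


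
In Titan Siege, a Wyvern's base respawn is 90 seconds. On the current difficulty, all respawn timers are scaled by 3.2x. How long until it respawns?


Respawn time = base * multiplier
= 90 * 3.2
= 288.0 seconds

288.0 seconds


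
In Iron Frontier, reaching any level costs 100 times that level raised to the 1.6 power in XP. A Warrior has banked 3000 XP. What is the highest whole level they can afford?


XP = 100 * level^1.6, so level = (XP / 100)^(1/1.6)
= (3000 / 100)^(1/1.6)
= 30.0^0.625
= 8.3792
Floor: level = 8

level 8


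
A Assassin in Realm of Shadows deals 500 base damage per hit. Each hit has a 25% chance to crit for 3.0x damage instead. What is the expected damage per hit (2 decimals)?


E[dmg] = base * (1 + crit_chance * (crit_mult - 1))
cc as decimal = 25/100 = 0.25
cm - 1 = 3.0 - 1 = 2.0
Bonus factor = 0.25 * 2.0 = 0.5
Total multiplier = 1 + 0.5 = 1.5
Expected damage = 500 * 1.5 = 750.00

750.00 damage


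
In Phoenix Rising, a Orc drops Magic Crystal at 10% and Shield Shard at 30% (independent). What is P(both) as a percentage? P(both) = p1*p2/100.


For independent events, P(both) = P(A) * P(B)
= 10% * 30%
= 300 / 100 %
= 3.0%

3.0%


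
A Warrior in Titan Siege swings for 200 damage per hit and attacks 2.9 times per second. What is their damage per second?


DPS = damage * attack_speed
= 200 * 2.9
= 580.0

580.0 DPS


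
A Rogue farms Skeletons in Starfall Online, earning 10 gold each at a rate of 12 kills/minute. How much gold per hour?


Gold per minute = 10 * 12 = 120
Gold per hour = 120 * 60 = 7200

7200 gold/hour


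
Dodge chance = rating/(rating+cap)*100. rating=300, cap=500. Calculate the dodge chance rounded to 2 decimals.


dodge% = 300 / (300 + 500) * 100
= 300 / 800 * 100
= 0.375 * 100
= 37.50%

37.50%


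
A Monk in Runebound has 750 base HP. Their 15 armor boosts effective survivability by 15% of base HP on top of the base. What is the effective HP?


EHP = 750 * (1 + 15/100)
= 750 * (1 + 0.15)
= 750 * 1.15
= 862.5

862.5 EHP


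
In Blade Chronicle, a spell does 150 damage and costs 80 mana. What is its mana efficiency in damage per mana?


Efficiency = damage / mana
= 150 / 80
= 1.88

1.88 dmg/mana


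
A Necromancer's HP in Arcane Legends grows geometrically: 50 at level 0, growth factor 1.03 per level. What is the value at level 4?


value = base * growth^level
= 50 * 1.03^4
= 50 * 1.125509
= 56.28

56.28 HP


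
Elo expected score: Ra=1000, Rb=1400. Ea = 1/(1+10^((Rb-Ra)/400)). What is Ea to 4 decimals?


Elo expected score: Ea = 1/(1 + 10^((Rb-Ra)/400))
Rb - Ra = 1400 - 1000 = 400
(Rb-Ra)/400 = 400/400 = 1.0
10^1.0 = 10.0
Ea = 1/(1 + 10.0) = 1/11.0 = 0.0909

0.0909


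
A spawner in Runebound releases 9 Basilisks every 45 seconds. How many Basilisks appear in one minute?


Spawns per minute = count * (60 / interval)
= 9 * (60 / 45)
= 9 * 1.3333
= 12.0

12.0 per minute


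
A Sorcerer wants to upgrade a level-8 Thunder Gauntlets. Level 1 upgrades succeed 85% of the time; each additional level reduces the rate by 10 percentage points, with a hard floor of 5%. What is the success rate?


raw_rate = 85 - 10 * (8 - 1)
= 85 - 10 * 7
= 85 - 70
= 15
Apply floor: max(15, 5) = 15%

15%


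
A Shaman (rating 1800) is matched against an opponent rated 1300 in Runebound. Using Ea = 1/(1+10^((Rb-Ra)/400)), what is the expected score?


Elo expected score: Ea = 1/(1 + 10^((Rb-Ra)/400))
Rb - Ra = 1300 - 1800 = -500
(Rb-Ra)/400 = -500/400 = -1.25
10^-1.25 = 0.056234
Ea = 1/(1 + 0.056234) = 1/1.056234 = 0.9468

0.9468


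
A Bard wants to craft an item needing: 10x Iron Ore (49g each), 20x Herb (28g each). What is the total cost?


Cost breakdown:
  Iron Ore: 10 * 49 = 490
  Herb: 20 * 28 = 560
Total = 490 + 560 = 1050

1050 gold


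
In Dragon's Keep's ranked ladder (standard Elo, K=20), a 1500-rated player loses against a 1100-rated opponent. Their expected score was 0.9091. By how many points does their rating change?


Elo update: delta = K * (S - Ea), where S = 0 (loses)
S - Ea = 0 - 0.9091 = -0.9091
Rating change = 20 * -0.9091
= -18.18

-18.18 rating points


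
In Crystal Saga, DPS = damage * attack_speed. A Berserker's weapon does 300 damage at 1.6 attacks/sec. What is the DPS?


DPS = damage * attack_speed
= 300 * 1.6
= 480.0

480.0 DPS


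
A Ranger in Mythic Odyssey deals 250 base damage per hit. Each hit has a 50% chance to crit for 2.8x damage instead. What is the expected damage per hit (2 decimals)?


E[dmg] = base * (1 + crit_chance * (crit_mult - 1))
cc as decimal = 50/100 = 0.5
cm - 1 = 2.8 - 1 = 1.8
Bonus factor = 0.5 * 1.8 = 0.9
Total multiplier = 1 + 0.9 = 1.9
Expected damage = 250 * 1.9 = 475.00

475.00 damage


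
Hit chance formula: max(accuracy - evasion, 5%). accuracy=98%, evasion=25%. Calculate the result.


accuracy - evasion = 98 - 25 = 73
Apply floor: max(73, 5) = 73
Hit chance = 73%

73%


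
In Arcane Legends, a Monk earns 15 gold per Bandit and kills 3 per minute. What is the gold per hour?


Gold per minute = 15 * 3 = 45
Gold per hour = 45 * 60 = 2700

2700 gold/hour


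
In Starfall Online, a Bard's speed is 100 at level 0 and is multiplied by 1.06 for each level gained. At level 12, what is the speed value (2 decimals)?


value = base * growth^level
= 100 * 1.06^12
= 100 * 2.012196
= 201.22

201.22 speed


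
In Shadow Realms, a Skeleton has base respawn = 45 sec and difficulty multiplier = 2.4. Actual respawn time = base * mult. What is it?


Respawn time = base * multiplier
= 45 * 2.4
= 108.0 seconds

108.0 seconds


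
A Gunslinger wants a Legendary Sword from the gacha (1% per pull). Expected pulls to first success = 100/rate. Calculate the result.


Expected pulls for a geometric distribution = 1/p = 100 / rate%
= 100 / 1
= 100.0

100.0 pulls


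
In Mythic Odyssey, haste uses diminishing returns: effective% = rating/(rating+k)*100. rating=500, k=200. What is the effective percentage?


effective% = rating / (rating + k) * 100
= 500 / (500 + 200) * 100
= 500 / 700 * 100
= 0.714286 * 100
= 71.43%

71.43%


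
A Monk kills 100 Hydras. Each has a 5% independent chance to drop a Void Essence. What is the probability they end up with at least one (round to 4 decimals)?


P(at least one) = 1 - P(none) = 1 - (1-p)^n
p = 5/100 = 0.05
1 - p = 0.95
(1 - p)^100 = 0.95^100 = 0.005921
P(at least one) = 1 - 0.005921 = 0.9941

0.9941


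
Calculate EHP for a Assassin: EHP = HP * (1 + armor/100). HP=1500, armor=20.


EHP = 1500 * (1 + 20/100)
= 1500 * (1 + 0.2)
= 1500 * 1.2
= 1800.0

1800.0 EHP


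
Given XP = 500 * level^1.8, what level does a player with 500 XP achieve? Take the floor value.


XP = 500 * level^1.8, so level = (XP / 500)^(1/1.8)
= (500 / 500)^(1/1.8)
= 1.0^0.5556
= 1.0
Floor: level = 1

level 1


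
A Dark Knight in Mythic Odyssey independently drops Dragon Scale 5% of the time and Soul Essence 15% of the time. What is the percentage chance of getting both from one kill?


For independent events, P(both) = P(A) * P(B)
= 5% * 15%
= 75 / 100 %
= 0.75%

0.75%


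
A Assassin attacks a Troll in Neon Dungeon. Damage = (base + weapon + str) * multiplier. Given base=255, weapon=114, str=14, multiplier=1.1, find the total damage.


Sum base + weapon + str = 255 + 114 + 14 = 383
Multiply by 1.1:
383 * 1.1 = 421.3

421.3 damage


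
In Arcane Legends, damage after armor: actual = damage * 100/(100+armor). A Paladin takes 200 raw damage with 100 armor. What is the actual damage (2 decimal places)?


actual = 200 * 100 / (100 + 100)
= 200 * 100 / 200
= 20000 / 200
= 100.00

100.00 damage


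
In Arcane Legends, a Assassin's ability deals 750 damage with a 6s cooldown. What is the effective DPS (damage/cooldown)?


DPS = damage / cooldown
= 750 / 6
= 125.00

125.00 DPS


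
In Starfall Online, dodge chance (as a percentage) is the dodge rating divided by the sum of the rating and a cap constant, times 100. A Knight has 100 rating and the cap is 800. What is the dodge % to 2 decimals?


dodge% = 100 / (100 + 800) * 100
= 100 / 900 * 100
= 0.111111 * 100
= 11.11%

11.11%


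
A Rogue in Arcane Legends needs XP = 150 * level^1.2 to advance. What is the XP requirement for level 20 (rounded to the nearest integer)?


XP = 150 * level^1.2
Substitute level = 20:
XP = 150 * 20^1.2
= 150 * 36.4113
= 5462

5462 XP


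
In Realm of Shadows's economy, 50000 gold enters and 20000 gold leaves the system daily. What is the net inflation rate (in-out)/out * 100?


Net gold = 50000 - 20000 = 30000
Inflation rate = net / sunk * 100 = 30000 / 20000 * 100
= 1.5 * 100
= 150.00%

150.00%


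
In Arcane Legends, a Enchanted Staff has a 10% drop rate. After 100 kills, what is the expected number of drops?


Expected drops = kills * (drop_rate / 100)
= 100 * (10 / 100)
= 100 * 0.1
= 10.0

10.0 drops


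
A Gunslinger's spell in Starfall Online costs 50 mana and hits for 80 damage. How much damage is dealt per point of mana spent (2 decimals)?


Efficiency = damage / mana
= 80 / 50
= 1.60

1.60 dmg/mana


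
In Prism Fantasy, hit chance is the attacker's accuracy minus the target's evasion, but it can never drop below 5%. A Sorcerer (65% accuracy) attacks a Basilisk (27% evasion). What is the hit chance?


accuracy - evasion = 65 - 27 = 38
Apply floor: max(38, 5) = 38
Hit chance = 38%

38%


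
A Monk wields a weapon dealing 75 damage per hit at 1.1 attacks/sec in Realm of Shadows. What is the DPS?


DPS = damage * attack_speed
= 75 * 1.1
= 82.5

82.5 DPS


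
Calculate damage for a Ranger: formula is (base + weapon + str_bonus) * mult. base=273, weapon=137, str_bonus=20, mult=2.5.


Sum base + weapon + str = 273 + 137 + 20 = 430
Multiply by 2.5:
430 * 2.5 = 1075.0

1075.0 damage


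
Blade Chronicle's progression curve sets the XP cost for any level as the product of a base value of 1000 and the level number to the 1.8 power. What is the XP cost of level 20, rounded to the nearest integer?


XP = 1000 * level^1.8
Substitute level = 20:
XP = 1000 * 20^1.8
= 1000 * 219.7121
= 219712

219712 XP


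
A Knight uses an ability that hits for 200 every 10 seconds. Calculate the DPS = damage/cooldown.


DPS = damage / cooldown
= 200 / 10
= 20.00

20.00 DPS


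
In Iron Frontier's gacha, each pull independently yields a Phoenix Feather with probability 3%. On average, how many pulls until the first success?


Expected pulls for a geometric distribution = 1/p = 100 / rate%
= 100 / 3
= 33.33

33.33 pulls


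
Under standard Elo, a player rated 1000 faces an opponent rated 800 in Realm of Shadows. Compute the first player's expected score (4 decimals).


Elo expected score: Ea = 1/(1 + 10^((Rb-Ra)/400))
Rb - Ra = 800 - 1000 = -200
(Rb-Ra)/400 = -200/400 = -0.5
10^-0.5 = 0.316228
Ea = 1/(1 + 0.316228) = 1/1.316228 = 0.7597

0.7597


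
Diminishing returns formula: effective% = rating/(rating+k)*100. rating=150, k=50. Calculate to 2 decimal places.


effective% = rating / (rating + k) * 100
= 150 / (150 + 50) * 100
= 150 / 200 * 100
= 0.75 * 100
= 75.00%

75.00%


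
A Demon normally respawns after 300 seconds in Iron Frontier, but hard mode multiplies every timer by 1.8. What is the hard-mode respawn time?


Respawn time = base * multiplier
= 300 * 1.8
= 540.0 seconds

540.0 seconds


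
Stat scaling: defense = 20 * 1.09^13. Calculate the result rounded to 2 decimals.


value = base * growth^level
= 20 * 1.09^13
= 20 * 3.065805
= 61.32

61.32 defense


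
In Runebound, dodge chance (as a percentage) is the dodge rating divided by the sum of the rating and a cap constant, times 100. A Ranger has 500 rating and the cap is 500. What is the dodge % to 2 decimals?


dodge% = 500 / (500 + 500) * 100
= 500 / 1000 * 100
= 0.5 * 100
= 50.00%

50.00%


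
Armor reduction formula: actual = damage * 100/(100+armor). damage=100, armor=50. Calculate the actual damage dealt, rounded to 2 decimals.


actual = 100 * 100 / (100 + 50)
= 100 * 100 / 150
= 10000 / 150
= 66.67

66.67 damage


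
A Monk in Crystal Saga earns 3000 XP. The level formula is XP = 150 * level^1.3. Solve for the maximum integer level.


XP = 150 * level^1.3, so level = (XP / 150)^(1/1.3)
= (3000 / 150)^(1/1.3)
= 20.0^0.7692
= 10.0183
Floor: level = 10

level 10


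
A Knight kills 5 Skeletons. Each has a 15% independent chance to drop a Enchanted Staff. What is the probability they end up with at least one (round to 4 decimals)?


P(at least one) = 1 - P(none) = 1 - (1-p)^n
p = 15/100 = 0.15
1 - p = 0.85
(1 - p)^5 = 0.85^5 = 0.443705
P(at least one) = 1 - 0.443705 = 0.5563

0.5563


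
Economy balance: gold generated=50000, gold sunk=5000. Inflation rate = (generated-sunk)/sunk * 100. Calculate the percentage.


Net gold = 50000 - 5000 = 45000
Inflation rate = net / sunk * 100 = 45000 / 5000 * 100
= 9.0 * 100
= 900.00%

900.00%


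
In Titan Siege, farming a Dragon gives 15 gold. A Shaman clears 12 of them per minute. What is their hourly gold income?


Gold per minute = 15 * 12 = 180
Gold per hour = 180 * 60 = 10800

10800 gold/hour


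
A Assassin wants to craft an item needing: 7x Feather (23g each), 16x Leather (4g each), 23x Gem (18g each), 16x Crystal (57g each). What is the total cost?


Cost breakdown:
  Feather: 7 * 23 = 161
  Leather: 16 * 4 = 64
  Gem: 23 * 18 = 414
  Crystal: 16 * 57 = 912
Total = 161 + 64 + 414 + 912 = 1551

1551 gold


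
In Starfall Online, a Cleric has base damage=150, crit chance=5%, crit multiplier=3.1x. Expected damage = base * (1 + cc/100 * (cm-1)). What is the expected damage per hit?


E[dmg] = base * (1 + crit_chance * (crit_mult - 1))
cc as decimal = 5/100 = 0.05
cm - 1 = 3.1 - 1 = 2.1
Bonus factor = 0.05 * 2.1 = 0.105
Total multiplier = 1 + 0.105 = 1.105
Expected damage = 150 * 1.105 = 165.75

165.75 damage


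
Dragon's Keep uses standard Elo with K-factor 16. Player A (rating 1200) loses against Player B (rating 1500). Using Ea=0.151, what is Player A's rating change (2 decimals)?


Elo update: delta = K * (S - Ea), where S = 0 (loses)
S - Ea = 0 - 0.151 = -0.151
Rating change = 16 * -0.151
= -2.42

-2.42 rating points


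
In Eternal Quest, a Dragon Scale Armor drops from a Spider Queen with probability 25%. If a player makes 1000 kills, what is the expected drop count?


Expected drops = kills * (drop_rate / 100)
= 1000 * (25 / 100)
= 1000 * 0.25
= 250.0

250.0 drops


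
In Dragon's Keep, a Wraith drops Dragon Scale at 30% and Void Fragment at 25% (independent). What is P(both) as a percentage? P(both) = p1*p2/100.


For independent events, P(both) = P(A) * P(B)
= 30% * 25%
= 750 / 100 %
= 7.5%

7.5%


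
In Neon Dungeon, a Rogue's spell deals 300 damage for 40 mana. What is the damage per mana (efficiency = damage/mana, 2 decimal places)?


Efficiency = damage / mana
= 300 / 40
= 7.50

7.50 dmg/mana


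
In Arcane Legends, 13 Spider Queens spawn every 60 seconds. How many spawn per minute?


Spawns per minute = count * (60 / interval)
= 13 * (60 / 60)
= 13 * 1.0
= 13.0

13.0 per minute


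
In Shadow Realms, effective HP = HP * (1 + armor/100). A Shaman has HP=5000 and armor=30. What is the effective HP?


EHP = 5000 * (1 + 30/100)
= 5000 * (1 + 0.3)
= 5000 * 1.3
= 6500.0

6500.0 EHP


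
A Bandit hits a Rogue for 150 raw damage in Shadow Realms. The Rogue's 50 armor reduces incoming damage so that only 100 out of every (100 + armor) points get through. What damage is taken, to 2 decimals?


actual = 150 * 100 / (100 + 50)
= 150 * 100 / 150
= 15000 / 150
= 100.00

100.00 damage


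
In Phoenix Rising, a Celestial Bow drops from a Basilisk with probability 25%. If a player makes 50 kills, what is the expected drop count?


Expected drops = kills * (drop_rate / 100)
= 50 * (25 / 100)
= 50 * 0.25
= 12.5

12.5 drops


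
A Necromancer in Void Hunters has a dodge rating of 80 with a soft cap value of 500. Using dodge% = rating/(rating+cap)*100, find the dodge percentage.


dodge% = 80 / (80 + 500) * 100
= 80 / 580 * 100
= 0.137931 * 100
= 13.79%

13.79%


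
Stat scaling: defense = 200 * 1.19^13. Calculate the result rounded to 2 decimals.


value = base * growth^level
= 200 * 1.19^13
= 200 * 9.596448
= 1919.29

1919.29 defense


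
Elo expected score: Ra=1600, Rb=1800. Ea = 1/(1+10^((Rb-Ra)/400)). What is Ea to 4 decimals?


Elo expected score: Ea = 1/(1 + 10^((Rb-Ra)/400))
Rb - Ra = 1800 - 1600 = 200
(Rb-Ra)/400 = 200/400 = 0.5
10^0.5 = 3.162278
Ea = 1/(1 + 3.162278) = 1/4.162278 = 0.2403

0.2403


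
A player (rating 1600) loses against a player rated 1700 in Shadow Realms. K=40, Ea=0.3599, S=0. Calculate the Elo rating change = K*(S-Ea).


Elo update: delta = K * (S - Ea), where S = 0 (loses)
S - Ea = 0 - 0.3599 = -0.3599
Rating change = 40 * -0.3599
= -14.40

-14.40 rating points


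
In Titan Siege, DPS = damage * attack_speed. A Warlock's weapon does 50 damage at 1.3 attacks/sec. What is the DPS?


DPS = damage * attack_speed
= 50 * 1.3
= 65.0

65.0 DPS


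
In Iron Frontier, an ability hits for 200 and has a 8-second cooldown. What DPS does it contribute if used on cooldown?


DPS = damage / cooldown
= 200 / 8
= 25.00

25.00 DPS


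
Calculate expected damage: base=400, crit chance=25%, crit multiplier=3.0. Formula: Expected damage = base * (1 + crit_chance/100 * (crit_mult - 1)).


E[dmg] = base * (1 + crit_chance * (crit_mult - 1))
cc as decimal = 25/100 = 0.25
cm - 1 = 3.0 - 1 = 2.0
Bonus factor = 0.25 * 2.0 = 0.5
Total multiplier = 1 + 0.5 = 1.5
Expected damage = 400 * 1.5 = 600.00

600.00 damage


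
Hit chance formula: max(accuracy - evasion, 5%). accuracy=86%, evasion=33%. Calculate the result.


accuracy - evasion = 86 - 33 = 53
Apply floor: max(53, 5) = 53
Hit chance = 53%

53%


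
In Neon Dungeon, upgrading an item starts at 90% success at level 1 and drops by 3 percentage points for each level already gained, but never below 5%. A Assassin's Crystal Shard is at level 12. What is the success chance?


raw_rate = 90 - 3 * (12 - 1)
= 90 - 3 * 11
= 90 - 33
= 57
Apply floor: max(57, 5) = 57%

57%


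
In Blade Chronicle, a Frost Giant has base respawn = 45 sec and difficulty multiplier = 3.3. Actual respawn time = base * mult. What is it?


Respawn time = base * multiplier
= 45 * 3.3
= 148.5 seconds

148.5 seconds


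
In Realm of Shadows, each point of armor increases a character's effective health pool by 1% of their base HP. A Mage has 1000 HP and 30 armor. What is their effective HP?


EHP = 1000 * (1 + 30/100)
= 1000 * (1 + 0.3)
= 1000 * 1.3
= 1300.0

1300.0 EHP


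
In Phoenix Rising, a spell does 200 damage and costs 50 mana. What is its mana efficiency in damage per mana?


Efficiency = damage / mana
= 200 / 50
= 4.00

4.00 dmg/mana


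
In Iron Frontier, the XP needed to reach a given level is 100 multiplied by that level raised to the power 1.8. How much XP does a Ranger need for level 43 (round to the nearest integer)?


XP = 100 * level^1.8
Substitute level = 43:
XP = 100 * 43^1.8
= 100 * 871.4515
= 87145

87145 XP


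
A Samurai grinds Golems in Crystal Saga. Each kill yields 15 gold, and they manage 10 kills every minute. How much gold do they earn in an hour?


Gold per minute = 15 * 10 = 150
Gold per hour = 150 * 60 = 9000

9000 gold/hour


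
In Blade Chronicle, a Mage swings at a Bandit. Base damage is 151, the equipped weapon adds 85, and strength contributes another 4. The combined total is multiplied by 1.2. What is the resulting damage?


Sum base + weapon + str = 151 + 85 + 4 = 240
Multiply by 1.2:
240 * 1.2 = 288.0

288.0 damage


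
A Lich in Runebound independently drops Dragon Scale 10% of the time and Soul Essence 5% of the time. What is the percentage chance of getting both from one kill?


For independent events, P(both) = P(A) * P(B)
= 10% * 5%
= 50 / 100 %
= 0.5%

0.5%


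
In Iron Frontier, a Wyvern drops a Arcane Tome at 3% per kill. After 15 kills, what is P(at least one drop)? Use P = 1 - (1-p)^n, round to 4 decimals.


P(at least one) = 1 - P(none) = 1 - (1-p)^n
p = 3/100 = 0.03
1 - p = 0.97
(1 - p)^15 = 0.97^15 = 0.633251
P(at least one) = 1 - 0.633251 = 0.3667

0.3667


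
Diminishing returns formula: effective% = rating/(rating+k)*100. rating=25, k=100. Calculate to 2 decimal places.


effective% = rating / (rating + k) * 100
= 25 / (25 + 100) * 100
= 25 / 125 * 100
= 0.2 * 100
= 20.00%

20.00%


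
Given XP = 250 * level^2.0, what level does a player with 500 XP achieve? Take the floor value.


XP = 250 * level^2.0, so level = (XP / 250)^(1/2.0)
= (500 / 250)^(1/2.0)
= 2.0^0.5
= 1.4142
Floor: level = 1

level 1


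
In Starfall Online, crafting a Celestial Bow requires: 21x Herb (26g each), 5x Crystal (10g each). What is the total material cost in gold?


Cost breakdown:
  Herb: 21 * 26 = 546
  Crystal: 5 * 10 = 50
Total = 546 + 50 = 596

596 gold


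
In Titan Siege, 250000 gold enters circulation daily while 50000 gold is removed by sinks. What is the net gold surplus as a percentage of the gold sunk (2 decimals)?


Net gold = 250000 - 50000 = 200000
Inflation rate = net / sunk * 100 = 200000 / 50000 * 100
= 4.0 * 100
= 400.00%

400.00%


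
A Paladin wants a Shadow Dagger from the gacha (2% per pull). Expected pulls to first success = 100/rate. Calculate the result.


Expected pulls for a geometric distribution = 1/p = 100 / rate%
= 100 / 2
= 50.0

50.0 pulls


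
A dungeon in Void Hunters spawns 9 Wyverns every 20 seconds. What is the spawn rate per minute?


Spawns per minute = count * (60 / interval)
= 9 * (60 / 20)
= 9 * 3.0
= 27.0

27.0 per minute


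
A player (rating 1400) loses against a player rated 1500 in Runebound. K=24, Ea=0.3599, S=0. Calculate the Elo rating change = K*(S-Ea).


Elo update: delta = K * (S - Ea), where S = 0 (loses)
S - Ea = 0 - 0.3599 = -0.3599
Rating change = 24 * -0.3599
= -8.64

-8.64 rating points


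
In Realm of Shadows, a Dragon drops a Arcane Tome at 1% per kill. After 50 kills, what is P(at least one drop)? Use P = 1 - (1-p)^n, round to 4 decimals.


P(at least one) = 1 - P(none) = 1 - (1-p)^n
p = 1/100 = 0.01
1 - p = 0.99
(1 - p)^50 = 0.99^50 = 0.605006
P(at least one) = 1 - 0.605006 = 0.3950

0.3950


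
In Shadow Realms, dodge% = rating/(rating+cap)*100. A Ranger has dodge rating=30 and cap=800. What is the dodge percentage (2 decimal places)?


dodge% = 30 / (30 + 800) * 100
= 30 / 830 * 100
= 0.036145 * 100
= 3.61%

3.61%


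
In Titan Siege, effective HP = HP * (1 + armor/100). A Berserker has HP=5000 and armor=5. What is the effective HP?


EHP = 5000 * (1 + 5/100)
= 5000 * (1 + 0.05)
= 5000 * 1.05
= 5250.0

5250.0 EHP


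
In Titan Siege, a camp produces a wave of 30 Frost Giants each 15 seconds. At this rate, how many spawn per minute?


Spawns per minute = count * (60 / interval)
= 30 * (60 / 15)
= 30 * 4.0
= 120.0

120.0 per minute


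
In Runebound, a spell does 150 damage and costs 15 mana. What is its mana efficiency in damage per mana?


Efficiency = damage / mana
= 150 / 15
= 10.00

10.00 dmg/mana


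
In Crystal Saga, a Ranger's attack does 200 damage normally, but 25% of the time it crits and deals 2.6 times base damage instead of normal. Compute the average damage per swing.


E[dmg] = base * (1 + crit_chance * (crit_mult - 1))
cc as decimal = 25/100 = 0.25
cm - 1 = 2.6 - 1 = 1.6
Bonus factor = 0.25 * 1.6 = 0.4
Total multiplier = 1 + 0.4 = 1.4
Expected damage = 200 * 1.4 = 280.00

280.00 damage


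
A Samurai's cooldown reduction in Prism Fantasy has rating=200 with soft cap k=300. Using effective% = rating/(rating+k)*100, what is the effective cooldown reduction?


effective% = rating / (rating + k) * 100
= 200 / (200 + 300) * 100
= 200 / 500 * 100
= 0.4 * 100
= 40.00%

40.00%


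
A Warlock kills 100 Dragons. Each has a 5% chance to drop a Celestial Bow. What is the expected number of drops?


Expected drops = kills * (drop_rate / 100)
= 100 * (5 / 100)
= 100 * 0.05
= 5.0

5.0 drops


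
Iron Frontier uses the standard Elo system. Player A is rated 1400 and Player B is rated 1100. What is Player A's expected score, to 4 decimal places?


Elo expected score: Ea = 1/(1 + 10^((Rb-Ra)/400))
Rb - Ra = 1100 - 1400 = -300
(Rb-Ra)/400 = -300/400 = -0.75
10^-0.75 = 0.177828
Ea = 1/(1 + 0.177828) = 1/1.177828 = 0.8490

0.8490


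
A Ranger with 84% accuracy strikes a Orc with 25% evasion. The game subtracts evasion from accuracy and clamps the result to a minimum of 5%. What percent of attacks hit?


accuracy - evasion = 84 - 25 = 59
Apply floor: max(59, 5) = 59
Hit chance = 59%

59%


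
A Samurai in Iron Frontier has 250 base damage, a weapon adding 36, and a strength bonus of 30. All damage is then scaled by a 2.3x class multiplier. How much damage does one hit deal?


Sum base + weapon + str = 250 + 36 + 30 = 316
Multiply by 2.3:
316 * 2.3 = 726.8

726.8 damage


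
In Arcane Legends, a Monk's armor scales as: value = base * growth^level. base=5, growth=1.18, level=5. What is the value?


value = base * growth^level
= 5 * 1.18^5
= 5 * 2.287758
= 11.44

11.44 armor


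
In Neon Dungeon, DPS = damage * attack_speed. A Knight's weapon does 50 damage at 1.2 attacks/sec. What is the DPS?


DPS = damage * attack_speed
= 50 * 1.2
= 60.0

60.0 DPS


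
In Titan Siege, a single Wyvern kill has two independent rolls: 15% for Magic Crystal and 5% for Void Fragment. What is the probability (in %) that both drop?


For independent events, P(both) = P(A) * P(B)
= 15% * 5%
= 75 / 100 %
= 0.75%

0.75%


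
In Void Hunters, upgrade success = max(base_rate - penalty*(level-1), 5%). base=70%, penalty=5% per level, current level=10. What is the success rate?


raw_rate = 70 - 5 * (10 - 1)
= 70 - 5 * 9
= 70 - 45
= 25
Apply floor: max(25, 5) = 25%

25%


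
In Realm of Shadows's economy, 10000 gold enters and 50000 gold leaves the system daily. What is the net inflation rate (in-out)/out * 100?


Net gold = 10000 - 50000 = -40000
Inflation rate = net / sunk * 100 = -40000 / 50000 * 100
= -0.8 * 100
= -80.00%

-80.00%


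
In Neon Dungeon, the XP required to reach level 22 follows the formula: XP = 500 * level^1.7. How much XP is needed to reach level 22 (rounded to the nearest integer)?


XP = 500 * level^1.7
Substitute level = 22:
XP = 500 * 22^1.7
= 500 * 191.4779
= 95739

95739 XP


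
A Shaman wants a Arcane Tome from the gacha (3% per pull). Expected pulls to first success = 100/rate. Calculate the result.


Expected pulls for a geometric distribution = 1/p = 100 / rate%
= 100 / 3
= 33.33

33.33 pulls


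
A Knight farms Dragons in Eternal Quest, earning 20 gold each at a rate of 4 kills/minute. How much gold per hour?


Gold per minute = 20 * 4 = 80
Gold per hour = 80 * 60 = 4800

4800 gold/hour


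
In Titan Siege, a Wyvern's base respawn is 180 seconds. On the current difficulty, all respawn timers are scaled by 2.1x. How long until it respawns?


Respawn time = base * multiplier
= 180 * 2.1
= 378.0 seconds

378.0 seconds


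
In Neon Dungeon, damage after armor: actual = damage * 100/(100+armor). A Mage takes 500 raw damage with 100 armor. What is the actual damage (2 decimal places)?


actual = 500 * 100 / (100 + 100)
= 500 * 100 / 200
= 50000 / 200
= 250.00

250.00 damage


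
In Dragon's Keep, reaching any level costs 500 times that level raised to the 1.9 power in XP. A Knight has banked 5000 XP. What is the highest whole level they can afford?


XP = 500 * level^1.9, so level = (XP / 500)^(1/1.9)
= (5000 / 500)^(1/1.9)
= 10.0^0.5263
= 3.3598
Floor: level = 3

level 3


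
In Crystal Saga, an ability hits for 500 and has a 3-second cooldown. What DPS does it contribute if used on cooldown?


DPS = damage / cooldown
= 500 / 3
= 166.67

166.67 DPS


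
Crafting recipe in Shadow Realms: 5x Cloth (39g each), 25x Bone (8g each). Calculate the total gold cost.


Cost breakdown:
  Cloth: 5 * 39 = 195
  Bone: 25 * 8 = 200
Total = 195 + 200 = 395

395 gold


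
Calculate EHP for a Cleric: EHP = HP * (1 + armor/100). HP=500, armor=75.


EHP = 500 * (1 + 75/100)
= 500 * (1 + 0.75)
= 500 * 1.75
= 875.0

875.0 EHP


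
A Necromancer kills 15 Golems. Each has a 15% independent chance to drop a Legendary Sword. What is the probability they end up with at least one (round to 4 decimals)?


P(at least one) = 1 - P(none) = 1 - (1-p)^n
p = 15/100 = 0.15
1 - p = 0.85
(1 - p)^15 = 0.85^15 = 0.087354
P(at least one) = 1 - 0.087354 = 0.9126

0.9126


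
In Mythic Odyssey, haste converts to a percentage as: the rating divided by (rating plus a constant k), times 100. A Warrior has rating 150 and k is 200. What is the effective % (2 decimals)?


effective% = rating / (rating + k) * 100
= 150 / (150 + 200) * 100
= 150 / 350 * 100
= 0.428571 * 100
= 42.86%

42.86%


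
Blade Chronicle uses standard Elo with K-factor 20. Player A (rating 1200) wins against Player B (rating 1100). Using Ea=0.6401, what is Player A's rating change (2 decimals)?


Elo update: delta = K * (S - Ea), where S = 1 (wins)
S - Ea = 1 - 0.6401 = 0.3599
Rating change = 20 * 0.3599
= 7.20

7.20 rating points


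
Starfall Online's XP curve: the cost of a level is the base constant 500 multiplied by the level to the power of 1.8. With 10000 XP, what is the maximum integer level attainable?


XP = 500 * level^1.8, so level = (XP / 500)^(1/1.8)
= (10000 / 500)^(1/1.8)
= 20.0^0.5556
= 5.282
Floor: level = 5

level 5


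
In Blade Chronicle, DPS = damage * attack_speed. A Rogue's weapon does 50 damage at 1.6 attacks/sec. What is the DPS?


DPS = damage * attack_speed
= 50 * 1.6
= 80.0

80.0 DPS


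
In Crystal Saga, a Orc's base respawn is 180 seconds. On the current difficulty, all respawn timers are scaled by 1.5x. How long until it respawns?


Respawn time = base * multiplier
= 180 * 1.5
= 270.0 seconds

270.0 seconds


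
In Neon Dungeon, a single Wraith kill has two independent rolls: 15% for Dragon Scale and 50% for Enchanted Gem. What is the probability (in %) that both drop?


For independent events, P(both) = P(A) * P(B)
= 15% * 50%
= 750 / 100 %
= 7.5%

7.5%


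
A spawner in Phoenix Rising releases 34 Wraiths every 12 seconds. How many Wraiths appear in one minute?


Spawns per minute = count * (60 / interval)
= 34 * (60 / 12)
= 34 * 5.0
= 170.0

170.0 per minute


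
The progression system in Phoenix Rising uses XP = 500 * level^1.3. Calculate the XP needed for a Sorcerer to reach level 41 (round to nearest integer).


XP = 500 * level^1.3
Substitute level = 41:
XP = 500 * 41^1.3
= 500 * 124.9163
= 62458

62458 XP


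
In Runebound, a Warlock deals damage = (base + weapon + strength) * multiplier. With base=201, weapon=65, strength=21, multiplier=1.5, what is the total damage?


Sum base + weapon + str = 201 + 65 + 21 = 287
Multiply by 1.5:
287 * 1.5 = 430.5

430.5 damage


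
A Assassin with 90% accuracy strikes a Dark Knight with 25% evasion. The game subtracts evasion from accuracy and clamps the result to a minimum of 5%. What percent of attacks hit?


accuracy - evasion = 90 - 25 = 65
Apply floor: max(65, 5) = 65
Hit chance = 65%

65%


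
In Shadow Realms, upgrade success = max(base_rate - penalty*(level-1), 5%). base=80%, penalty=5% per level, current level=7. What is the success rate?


raw_rate = 80 - 5 * (7 - 1)
= 80 - 5 * 6
= 80 - 30
= 50
Apply floor: max(50, 5) = 50%

50%


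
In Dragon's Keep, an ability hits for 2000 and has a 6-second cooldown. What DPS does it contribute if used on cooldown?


DPS = damage / cooldown
= 2000 / 6
= 333.33

333.33 DPS


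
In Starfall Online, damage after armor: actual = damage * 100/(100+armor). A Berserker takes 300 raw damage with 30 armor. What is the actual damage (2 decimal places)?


actual = 300 * 100 / (100 + 30)
= 300 * 100 / 130
= 30000 / 130
= 230.77

230.77 damage


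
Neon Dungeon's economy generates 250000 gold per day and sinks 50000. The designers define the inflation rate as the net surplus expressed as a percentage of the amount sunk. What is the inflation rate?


Net gold = 250000 - 50000 = 200000
Inflation rate = net / sunk * 100 = 200000 / 50000 * 100
= 4.0 * 100
= 400.00%

400.00%


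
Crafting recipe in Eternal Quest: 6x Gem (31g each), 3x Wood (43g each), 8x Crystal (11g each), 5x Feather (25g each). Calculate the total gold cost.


Cost breakdown:
  Gem: 6 * 31 = 186
  Wood: 3 * 43 = 129
  Crystal: 8 * 11 = 88
  Feather: 5 * 25 = 125
Total = 186 + 129 + 88 + 125 = 528

528 gold


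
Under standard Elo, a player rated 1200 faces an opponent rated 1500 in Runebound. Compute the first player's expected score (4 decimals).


Elo expected score: Ea = 1/(1 + 10^((Rb-Ra)/400))
Rb - Ra = 1500 - 1200 = 300
(Rb-Ra)/400 = 300/400 = 0.75
10^0.75 = 5.623413
Ea = 1/(1 + 5.623413) = 1/6.623413 = 0.1510

0.1510


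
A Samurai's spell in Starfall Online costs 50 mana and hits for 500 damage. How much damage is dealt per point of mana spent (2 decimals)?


Efficiency = damage / mana
= 500 / 50
= 10.00

10.00 dmg/mana


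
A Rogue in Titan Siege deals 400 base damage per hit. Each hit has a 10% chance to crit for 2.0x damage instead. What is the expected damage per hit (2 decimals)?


E[dmg] = base * (1 + crit_chance * (crit_mult - 1))
cc as decimal = 10/100 = 0.1
cm - 1 = 2.0 - 1 = 1.0
Bonus factor = 0.1 * 1.0 = 0.1
Total multiplier = 1 + 0.1 = 1.1
Expected damage = 400 * 1.1 = 440.00

440.00 damage


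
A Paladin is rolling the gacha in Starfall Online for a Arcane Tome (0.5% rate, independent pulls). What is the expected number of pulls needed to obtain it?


Expected pulls for a geometric distribution = 1/p = 100 / rate%
= 100 / 0.5
= 200.0

200.0 pulls


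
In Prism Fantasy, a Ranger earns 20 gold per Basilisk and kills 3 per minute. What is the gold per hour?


Gold per minute = 20 * 3 = 60
Gold per hour = 60 * 60 = 3600

3600 gold/hour


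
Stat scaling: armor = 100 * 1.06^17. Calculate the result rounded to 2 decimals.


value = base * growth^level
= 100 * 1.06^17
= 100 * 2.692773
= 269.28

269.28 armor


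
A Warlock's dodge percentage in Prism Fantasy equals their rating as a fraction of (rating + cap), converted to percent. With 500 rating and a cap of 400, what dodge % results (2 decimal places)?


dodge% = 500 / (500 + 400) * 100
= 500 / 900 * 100
= 0.555556 * 100
= 55.56%

55.56%


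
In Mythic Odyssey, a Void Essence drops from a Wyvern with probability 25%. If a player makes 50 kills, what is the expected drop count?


Expected drops = kills * (drop_rate / 100)
= 50 * (25 / 100)
= 50 * 0.25
= 12.5

12.5 drops


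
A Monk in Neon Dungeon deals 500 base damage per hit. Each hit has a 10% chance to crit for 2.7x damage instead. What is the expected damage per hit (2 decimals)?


E[dmg] = base * (1 + crit_chance * (crit_mult - 1))
cc as decimal = 10/100 = 0.1
cm - 1 = 2.7 - 1 = 1.7
Bonus factor = 0.1 * 1.7 = 0.17
Total multiplier = 1 + 0.17 = 1.17
Expected damage = 500 * 1.17 = 585.00

585.00 damage


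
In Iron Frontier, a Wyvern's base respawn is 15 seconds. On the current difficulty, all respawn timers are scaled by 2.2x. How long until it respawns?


Respawn time = base * multiplier
= 15 * 2.2
= 33.0 seconds

33.0 seconds


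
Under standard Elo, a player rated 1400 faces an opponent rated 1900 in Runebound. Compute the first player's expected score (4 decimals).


Elo expected score: Ea = 1/(1 + 10^((Rb-Ra)/400))
Rb - Ra = 1900 - 1400 = 500
(Rb-Ra)/400 = 500/400 = 1.25
10^1.25 = 17.782794
Ea = 1/(1 + 17.782794) = 1/18.782794 = 0.0532

0.0532


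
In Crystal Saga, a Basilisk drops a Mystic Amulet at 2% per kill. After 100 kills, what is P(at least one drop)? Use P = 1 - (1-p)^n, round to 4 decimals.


P(at least one) = 1 - P(none) = 1 - (1-p)^n
p = 2/100 = 0.02
1 - p = 0.98
(1 - p)^100 = 0.98^100 = 0.132620
P(at least one) = 1 - 0.132620 = 0.8674

0.8674
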